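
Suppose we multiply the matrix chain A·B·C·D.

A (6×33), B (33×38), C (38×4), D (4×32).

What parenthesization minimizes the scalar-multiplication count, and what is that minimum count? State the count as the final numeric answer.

6576

Adjacent pairs: AB = 6·33·38 = 7524; BC = 33·38·4 = 5016; CD = 38·4·32 = 4864.
Length 3: A..C: k=1: 0+5016+6·33·4=5808; k=2: 7524+0+6·38·4=8436 → min 5808 | B..D: k=2: 0+4864+33·38·32=44992; k=3: 5016+0+33·4·32=9240 → min 9240.
Length 4: A..D: k=1: 0+9240+6·33·32=15576; k=2: 7524+4864+6·38·32=19684; k=3: 5808+0+6·4·32=6576 → min 6576.
Optimal parenthesization: ((A·(B·C))·D) with cost 6576.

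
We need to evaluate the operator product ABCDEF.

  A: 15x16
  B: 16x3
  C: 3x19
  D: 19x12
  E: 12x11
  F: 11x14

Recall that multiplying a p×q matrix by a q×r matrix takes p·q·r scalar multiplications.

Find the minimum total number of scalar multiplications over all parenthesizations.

Adjacent pairs: AB = 15·16·3 = 720; BC = 16·3·19 = 912; CD = 3·19·12 = 684; DE = 19·12·11 = 2508; EF = 12·11·14 = 1848.
Length 3: A..C: k=1: 0+912+15·16·19=5472; k=2: 720+0+15·3·19=1575 → min 1575 | B..D: k=2: 0+684+16·3·12=1260; k=3: 912+0+16·19·12=4560 → min 1260 | C..E: k=3: 0+2508+3·19·11=3135; k=4: 684+0+3·12·11=1080 → min 1080 | D..F: k=4: 0+1848+19·12·14=5040; k=5: 2508+0+19·11·14=5434 → min 5040.
Length 4: A..D: k=1: 0+1260+15·16·12=4140; k=2: 720+684+15·3·12=1944; k=3: 1575+0+15·19·12=4995 → min 1944 | B..E: k=2: 0+1080+16·3·11=1608; k=3: 912+2508+16·19·11=6764; k=4: 1260+0+16·12·11=3372 → min 1608 | C..F: k=3: 0+5040+3·19·14=5838; k=4: 684+1848+3·12·14=3036; k=5: 1080+0+3·11·14=1542 → min 1542.
Length 5: A..E: k=1: 0+1608+15·16·11=4248; k=2: 720+1080+15·3·11=2295; k=3: 1575+2508+15·19·11=7218; k=4: 1944+0+15·12·11=3924 → min 2295 | B..F: k=2: 0+1542+16·3·14=2214; k=3: 912+5040+16·19·14=10208; k=4: 1260+1848+16·12·14=5796; k=5: 1608+0+16·11·14=4072 → min 2214.
Length 6: A..F: k=1: 0+2214+15·16·14=5574; k=2: 720+1542+15·3·14=2892; k=3: 1575+5040+15·19·14=10605; k=4: 1944+1848+15·12·14=6312; k=5: 2295+0+15·11·14=4605 → min 2892.
Optimal order: ((AB)(((CD)E)F)) with cost 2892.

2892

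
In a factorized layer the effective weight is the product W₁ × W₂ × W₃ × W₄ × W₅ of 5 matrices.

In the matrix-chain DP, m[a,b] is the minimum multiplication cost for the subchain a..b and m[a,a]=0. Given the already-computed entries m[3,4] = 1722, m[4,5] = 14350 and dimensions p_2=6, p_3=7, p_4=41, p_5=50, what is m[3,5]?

14022

m[3,5] = min over k∈[3,4] of m[3,k]+m[k+1,5]+p_{2}·p_k·p_{5}.
k=3: 0 + 14350 + 6·7·50 = 16450; k=4: 1722 + 0 + 6·41·50 = 14022.
Minimum: 14022 at k=4.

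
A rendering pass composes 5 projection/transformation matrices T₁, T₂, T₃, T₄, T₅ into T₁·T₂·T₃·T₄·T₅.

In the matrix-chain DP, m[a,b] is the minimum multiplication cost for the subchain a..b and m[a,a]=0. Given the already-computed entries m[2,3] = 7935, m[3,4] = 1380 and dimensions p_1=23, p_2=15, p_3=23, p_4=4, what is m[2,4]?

m[2,4] = min over k∈[2,3] of m[2,k]+m[k+1,4]+p_{1}·p_k·p_{4}.
k=2: 0 + 1380 + 23·15·4 = 2760; k=3: 7935 + 0 + 23·23·4 = 10051.
Minimum: 2760 at k=2.

2760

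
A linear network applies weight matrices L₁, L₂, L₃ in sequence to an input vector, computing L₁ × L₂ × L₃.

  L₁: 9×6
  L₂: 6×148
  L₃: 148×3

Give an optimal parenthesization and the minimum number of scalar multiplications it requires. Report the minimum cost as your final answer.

(L₁ × (L₂ × L₃)): cost 2826.
((L₁ × L₂) × L₃): cost 11988.
Optimal: (L₁ × (L₂ × L₃)) with cost 2826.

2826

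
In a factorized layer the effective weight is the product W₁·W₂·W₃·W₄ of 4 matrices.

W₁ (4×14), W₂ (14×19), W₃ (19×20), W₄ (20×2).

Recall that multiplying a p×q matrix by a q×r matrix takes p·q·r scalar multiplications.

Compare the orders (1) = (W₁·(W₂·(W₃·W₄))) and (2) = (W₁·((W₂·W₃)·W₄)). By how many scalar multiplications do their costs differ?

4588

Order (1) = (W₁·(W₂·(W₃·W₄))): (W₃·W₄): 19×20 by 20×2 → 19×2, cost 19·20·2 = 760; (W₂·(W₃·W₄)): 14×19 by 19×2 → 14×2, cost 14·19·2 = 532; cumulative 1292; (W₁·(W₂·(W₃·W₄))): 4×14 by 14×2 → 4×2, cost 4·14·2 = 112; cumulative 1404. Total 1404.
Order (2) = (W₁·((W₂·W₃)·W₄)): (W₂·W₃): 14×19 by 19×20 → 14×20, cost 14·19·20 = 5320; ((W₂·W₃)·W₄): 14×20 by 20×2 → 14×2, cost 14·20·2 = 560; cumulative 5880; (W₁·((W₂·W₃)·W₄)): 4×14 by 14×2 → 4×2, cost 4·14·2 = 112; cumulative 5992. Total 5992.
Difference: |1404 − 5992| = 4588.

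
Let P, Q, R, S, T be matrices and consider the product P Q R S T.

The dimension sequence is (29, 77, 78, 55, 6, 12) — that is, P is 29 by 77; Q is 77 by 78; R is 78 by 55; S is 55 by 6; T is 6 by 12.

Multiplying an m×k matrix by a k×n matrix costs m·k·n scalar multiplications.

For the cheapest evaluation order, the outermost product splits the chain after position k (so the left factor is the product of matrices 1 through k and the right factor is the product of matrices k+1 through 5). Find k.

Adjacent pairs: PQ = 29·77·78 = 174174; QR = 77·78·55 = 330330; RS = 78·55·6 = 25740; ST = 55·6·12 = 3960.
Length 3: P..R: k=1: 0+330330+29·77·55=453145; k=2: 174174+0+29·78·55=298584 → min 298584 | Q..S: k=2: 0+25740+77·78·6=61776; k=3: 330330+0+77·55·6=355740 → min 61776 | R..T: k=3: 0+3960+78·55·12=55440; k=4: 25740+0+78·6·12=31356 → min 31356.
Length 4: P..S: k=1: 0+61776+29·77·6=75174; k=2: 174174+25740+29·78·6=213486; k=3: 298584+0+29·55·6=308154 → min 75174 | Q..T: k=2: 0+31356+77·78·12=103428; k=3: 330330+3960+77·55·12=385110; k=4: 61776+0+77·6·12=67320 → min 67320.
Top-level splits: k=1: (P..P)·(Q..T) → 0+67320+29·77·12 = 94116; k=2: (P..Q)·(R..T) → 174174+31356+29·78·12 = 232674; k=3: (P..R)·(S..T) → 298584+3960+29·55·12 = 321684; k=4: (P..S)·(T..T) → 75174+0+29·6·12 = 77262.
Best split is after S, i.e. k = 4.

4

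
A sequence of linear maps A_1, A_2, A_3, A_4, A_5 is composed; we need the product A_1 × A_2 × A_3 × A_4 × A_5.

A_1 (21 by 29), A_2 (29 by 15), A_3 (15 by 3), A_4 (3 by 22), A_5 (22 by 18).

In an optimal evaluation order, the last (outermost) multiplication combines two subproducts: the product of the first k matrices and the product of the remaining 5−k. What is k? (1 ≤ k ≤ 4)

Adjacent pairs: A_1A_2 = 21·29·15 = 9135; A_2A_3 = 29·15·3 = 1305; A_3A_4 = 15·3·22 = 990; A_4A_5 = 3·22·18 = 1188.
Length 3: A_1..A_3: k=1: 0+1305+21·29·3=3132; k=2: 9135+0+21·15·3=10080 → min 3132 | A_2..A_4: k=2: 0+990+29·15·22=10560; k=3: 1305+0+29·3·22=3219 → min 3219 | A_3..A_5: k=3: 0+1188+15·3·18=1998; k=4: 990+0+15·22·18=6930 → min 1998.
Length 4: A_1..A_4: k=1: 0+3219+21·29·22=16617; k=2: 9135+990+21·15·22=17055; k=3: 3132+0+21·3·22=4518 → min 4518 | A_2..A_5: k=2: 0+1998+29·15·18=9828; k=3: 1305+1188+29·3·18=4059; k=4: 3219+0+29·22·18=14703 → min 4059.
Top-level splits: k=1: (A_1..A_1)·(A_2..A_5) → 0+4059+21·29·18 = 15021; k=2: (A_1..A_2)·(A_3..A_5) → 9135+1998+21·15·18 = 16803; k=3: (A_1..A_3)·(A_4..A_5) → 3132+1188+21·3·18 = 5454; k=4: (A_1..A_4)·(A_5..A_5) → 4518+0+21·22·18 = 12834.
Best split is after A_3, i.e. k = 3.

3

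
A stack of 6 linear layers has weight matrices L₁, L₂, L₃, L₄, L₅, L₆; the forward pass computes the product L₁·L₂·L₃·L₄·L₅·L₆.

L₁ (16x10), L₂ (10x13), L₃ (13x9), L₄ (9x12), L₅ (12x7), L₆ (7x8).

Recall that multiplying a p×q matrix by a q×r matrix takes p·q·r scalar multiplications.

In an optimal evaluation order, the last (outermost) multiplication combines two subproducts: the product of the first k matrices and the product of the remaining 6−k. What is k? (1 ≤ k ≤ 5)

Adjacent pairs: L₁L₂ = 16·10·13 = 2080; L₂L₃ = 10·13·9 = 1170; L₃L₄ = 13·9·12 = 1404; L₄L₅ = 9·12·7 = 756; L₅L₆ = 12·7·8 = 672.
Length 3: L₁..L₃: k=1: 0+1170+16·10·9=2610; k=2: 2080+0+16·13·9=3952 → min 2610 | L₂..L₄: k=2: 0+1404+10·13·12=2964; k=3: 1170+0+10·9·12=2250 → min 2250 | L₃..L₅: k=3: 0+756+13·9·7=1575; k=4: 1404+0+13·12·7=2496 → min 1575 | L₄..L₆: k=4: 0+672+9·12·8=1536; k=5: 756+0+9·7·8=1260 → min 1260.
Length 4: L₁..L₄: k=1: 0+2250+16·10·12=4170; k=2: 2080+1404+16·13·12=5980; k=3: 2610+0+16·9·12=4338 → min 4170 | L₂..L₅: k=2: 0+1575+10·13·7=2485; k=3: 1170+756+10·9·7=2556; k=4: 2250+0+10·12·7=3090 → min 2485 | L₃..L₆: k=3: 0+1260+13·9·8=2196; k=4: 1404+672+13·12·8=3324; k=5: 1575+0+13·7·8=2303 → min 2196.
Length 5: L₁..L₅: k=1: 0+2485+16·10·7=3605; k=2: 2080+1575+16·13·7=5111; k=3: 2610+756+16·9·7=4374; k=4: 4170+0+16·12·7=5514 → min 3605 | L₂..L₆: k=2: 0+2196+10·13·8=3236; k=3: 1170+1260+10·9·8=3150; k=4: 2250+672+10·12·8=3882; k=5: 2485+0+10·7·8=3045 → min 3045.
Top-level splits: k=1: (L₁..L₁)·(L₂..L₆) → 0+3045+16·10·8 = 4325; k=2: (L₁..L₂)·(L₃..L₆) → 2080+2196+16·13·8 = 5940; k=3: (L₁..L₃)·(L₄..L₆) → 2610+1260+16·9·8 = 5022; k=4: (L₁..L₄)·(L₅..L₆) → 4170+672+16·12·8 = 6378; k=5: (L₁..L₅)·(L₆..L₆) → 3605+0+16·7·8 = 4501.
Best split is after L₁, i.e. k = 1.

1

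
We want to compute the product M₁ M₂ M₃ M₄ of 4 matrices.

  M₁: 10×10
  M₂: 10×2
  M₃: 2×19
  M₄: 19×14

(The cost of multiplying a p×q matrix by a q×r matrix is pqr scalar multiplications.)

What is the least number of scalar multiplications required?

Adjacent pairs: M₁M₂ = 10·10·2 = 200; M₂M₃ = 10·2·19 = 380; M₃M₄ = 2·19·14 = 532.
Length 3: M₁..M₃: k=1: 0+380+10·10·19=2280; k=2: 200+0+10·2·19=580 → min 580 | M₂..M₄: k=2: 0+532+10·2·14=812; k=3: 380+0+10·19·14=3040 → min 812.
Length 4: M₁..M₄: k=1: 0+812+10·10·14=2212; k=2: 200+532+10·2·14=1012; k=3: 580+0+10·19·14=3240 → min 1012.
Optimal order: ((M₁ M₂) (M₃ M₄)) with cost 1012.

1012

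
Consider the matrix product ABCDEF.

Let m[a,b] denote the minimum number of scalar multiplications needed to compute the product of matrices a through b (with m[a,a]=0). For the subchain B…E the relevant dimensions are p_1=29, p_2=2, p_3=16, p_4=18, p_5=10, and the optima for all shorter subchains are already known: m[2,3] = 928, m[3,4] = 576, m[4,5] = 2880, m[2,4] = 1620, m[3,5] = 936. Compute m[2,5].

m[2,5] = min over k∈[2,4] of m[2,k]+m[k+1,5]+p_{1}·p_k·p_{5}.
k=2: 0 + 936 + 29·2·10 = 1516; k=3: 928 + 2880 + 29·16·10 = 8448; k=4: 1620 + 0 + 29·18·10 = 6840.
Minimum: 1516 at k=2.

1516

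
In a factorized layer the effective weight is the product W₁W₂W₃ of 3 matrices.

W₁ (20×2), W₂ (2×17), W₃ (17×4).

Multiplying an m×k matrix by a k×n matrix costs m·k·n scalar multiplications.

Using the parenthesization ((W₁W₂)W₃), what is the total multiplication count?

2040

(W₁W₂): 20×2 by 2×17 → 20×17, cost 20·2·17 = 680
((W₁W₂)W₃): 20×17 by 17×4 → 20×4, cost 20·17·4 = 1360; cumulative 2040
Total: 2040 scalar multiplications.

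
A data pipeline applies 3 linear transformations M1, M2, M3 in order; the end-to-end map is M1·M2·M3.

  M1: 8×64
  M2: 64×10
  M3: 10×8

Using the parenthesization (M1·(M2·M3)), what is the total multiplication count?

(M2·M3): 64×10 by 10×8 → 64×8, cost 64·10·8 = 5120
(M1·(M2·M3)): 8×64 by 64×8 → 8×8, cost 8·64·8 = 4096; cumulative 9216
Total: 9216 scalar multiplications.

9216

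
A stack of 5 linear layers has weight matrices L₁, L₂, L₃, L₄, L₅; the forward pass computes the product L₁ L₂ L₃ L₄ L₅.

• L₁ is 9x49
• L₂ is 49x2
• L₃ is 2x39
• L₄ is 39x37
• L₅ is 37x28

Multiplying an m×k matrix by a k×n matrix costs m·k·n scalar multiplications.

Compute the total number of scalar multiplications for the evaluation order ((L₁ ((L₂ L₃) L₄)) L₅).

(L₂ L₃): 49×2 by 2×39 → 49×39, cost 49·2·39 = 3822
((L₂ L₃) L₄): 49×39 by 39×37 → 49×37, cost 49·39·37 = 70707; cumulative 74529
(L₁ ((L₂ L₃) L₄)): 9×49 by 49×37 → 9×37, cost 9·49·37 = 16317; cumulative 90846
((L₁ ((L₂ L₃) L₄)) L₅): 9×37 by 37×28 → 9×28, cost 9·37·28 = 9324; cumulative 100170
Total: 100170 scalar multiplications.

100170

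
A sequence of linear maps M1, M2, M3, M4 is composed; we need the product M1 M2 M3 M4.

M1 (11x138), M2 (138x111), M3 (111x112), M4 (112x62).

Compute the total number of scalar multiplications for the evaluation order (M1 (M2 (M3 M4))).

(M3 M4): 111×112 by 112×62 → 111×62, cost 111·112·62 = 770784
(M2 (M3 M4)): 138×111 by 111×62 → 138×62, cost 138·111·62 = 949716; cumulative 1720500
(M1 (M2 (M3 M4))): 11×138 by 138×62 → 11×62, cost 11·138·62 = 94116; cumulative 1814616
Total: 1814616 scalar multiplications.

1814616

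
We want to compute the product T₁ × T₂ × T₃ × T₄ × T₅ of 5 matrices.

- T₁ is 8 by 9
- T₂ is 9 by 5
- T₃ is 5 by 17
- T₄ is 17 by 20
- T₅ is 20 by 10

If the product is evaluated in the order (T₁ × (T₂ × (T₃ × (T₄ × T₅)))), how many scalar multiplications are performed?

5420

(T₄ × T₅): 17×20 by 20×10 → 17×10, cost 17·20·10 = 3400
(T₃ × (T₄ × T₅)): 5×17 by 17×10 → 5×10, cost 5·17·10 = 850; cumulative 4250
(T₂ × (T₃ × (T₄ × T₅))): 9×5 by 5×10 → 9×10, cost 9·5·10 = 450; cumulative 4700
(T₁ × (T₂ × (T₃ × (T₄ × T₅)))): 8×9 by 9×10 → 8×10, cost 8·9·10 = 720; cumulative 5420
Total: 5420 scalar multiplications.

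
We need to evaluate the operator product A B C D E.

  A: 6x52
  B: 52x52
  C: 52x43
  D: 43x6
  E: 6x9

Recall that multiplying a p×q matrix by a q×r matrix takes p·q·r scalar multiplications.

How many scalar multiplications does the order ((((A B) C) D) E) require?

(A B): 6×52 by 52×52 → 6×52, cost 6·52·52 = 16224
((A B) C): 6×52 by 52×43 → 6×43, cost 6·52·43 = 13416; cumulative 29640
(((A B) C) D): 6×43 by 43×6 → 6×6, cost 6·43·6 = 1548; cumulative 31188
((((A B) C) D) E): 6×6 by 6×9 → 6×9, cost 6·6·9 = 324; cumulative 31512
Total: 31512 scalar multiplications.

31512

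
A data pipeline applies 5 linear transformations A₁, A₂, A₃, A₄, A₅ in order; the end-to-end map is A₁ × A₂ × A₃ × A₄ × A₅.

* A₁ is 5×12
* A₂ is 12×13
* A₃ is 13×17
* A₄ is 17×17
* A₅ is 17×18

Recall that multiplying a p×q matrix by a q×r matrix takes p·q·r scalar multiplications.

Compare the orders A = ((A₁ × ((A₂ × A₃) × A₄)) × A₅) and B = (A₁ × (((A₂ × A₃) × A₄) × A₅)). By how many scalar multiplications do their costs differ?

2202

Order A = ((A₁ × ((A₂ × A₃) × A₄)) × A₅): (A₂ × A₃): 12×13 by 13×17 → 12×17, cost 12·13·17 = 2652; ((A₂ × A₃) × A₄): 12×17 by 17×17 → 12×17, cost 12·17·17 = 3468; cumulative 6120; (A₁ × ((A₂ × A₃) × A₄)): 5×12 by 12×17 → 5×17, cost 5·12·17 = 1020; cumulative 7140; ((A₁ × ((A₂ × A₃) × A₄)) × A₅): 5×17 by 17×18 → 5×18, cost 5·17·18 = 1530; cumulative 8670. Total 8670.
Order B = (A₁ × (((A₂ × A₃) × A₄) × A₅)): (A₂ × A₃): 12×13 by 13×17 → 12×17, cost 12·13·17 = 2652; ((A₂ × A₃) × A₄): 12×17 by 17×17 → 12×17, cost 12·17·17 = 3468; cumulative 6120; (((A₂ × A₃) × A₄) × A₅): 12×17 by 17×18 → 12×18, cost 12·17·18 = 3672; cumulative 9792; (A₁ × (((A₂ × A₃) × A₄) × A₅)): 5×12 by 12×18 → 5×18, cost 5·12·18 = 1080; cumulative 10872. Total 10872.
Difference: |8670 − 10872| = 2202.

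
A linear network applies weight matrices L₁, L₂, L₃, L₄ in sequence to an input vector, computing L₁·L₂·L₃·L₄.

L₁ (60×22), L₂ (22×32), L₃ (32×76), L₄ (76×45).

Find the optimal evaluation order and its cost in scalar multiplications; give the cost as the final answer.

188144

Adjacent pairs: L₁L₂ = 60·22·32 = 42240; L₂L₃ = 22·32·76 = 53504; L₃L₄ = 32·76·45 = 109440.
Length 3: L₁..L₃: k=1: 0+53504+60·22·76=153824; k=2: 42240+0+60·32·76=188160 → min 153824 | L₂..L₄: k=2: 0+109440+22·32·45=141120; k=3: 53504+0+22·76·45=128744 → min 128744.
Length 4: L₁..L₄: k=1: 0+128744+60·22·45=188144; k=2: 42240+109440+60·32·45=238080; k=3: 153824+0+60·76·45=359024 → min 188144.
Optimal parenthesization: (L₁·((L₂·L₃)·L₄)) with cost 188144.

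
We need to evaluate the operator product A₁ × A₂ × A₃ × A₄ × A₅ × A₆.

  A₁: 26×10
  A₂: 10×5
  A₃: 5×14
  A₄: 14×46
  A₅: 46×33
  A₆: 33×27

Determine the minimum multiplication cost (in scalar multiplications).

20075

Adjacent pairs: A₁A₂ = 26·10·5 = 1300; A₂A₃ = 10·5·14 = 700; A₃A₄ = 5·14·46 = 3220; A₄A₅ = 14·46·33 = 21252; A₅A₆ = 46·33·27 = 40986.
Length 3: A₁..A₃: k=1: 0+700+26·10·14=4340; k=2: 1300+0+26·5·14=3120 → min 3120 | A₂..A₄: k=2: 0+3220+10·5·46=5520; k=3: 700+0+10·14·46=7140 → min 5520 | A₃..A₅: k=3: 0+21252+5·14·33=23562; k=4: 3220+0+5·46·33=10810 → min 10810 | A₄..A₆: k=4: 0+40986+14·46·27=58374; k=5: 21252+0+14·33·27=33726 → min 33726.
Length 4: A₁..A₄: k=1: 0+5520+26·10·46=17480; k=2: 1300+3220+26·5·46=10500; k=3: 3120+0+26·14·46=19864 → min 10500 | A₂..A₅: k=2: 0+10810+10·5·33=12460; k=3: 700+21252+10·14·33=26572; k=4: 5520+0+10·46·33=20700 → min 12460 | A₃..A₆: k=3: 0+33726+5·14·27=35616; k=4: 3220+40986+5·46·27=50416; k=5: 10810+0+5·33·27=15265 → min 15265.
Length 5: A₁..A₅: k=1: 0+12460+26·10·33=21040; k=2: 1300+10810+26·5·33=16400; k=3: 3120+21252+26·14·33=36384; k=4: 10500+0+26·46·33=49968 → min 16400 | A₂..A₆: k=2: 0+15265+10·5·27=16615; k=3: 700+33726+10·14·27=38206; k=4: 5520+40986+10·46·27=58926; k=5: 12460+0+10·33·27=21370 → min 16615.
Length 6: A₁..A₆: k=1: 0+16615+26·10·27=23635; k=2: 1300+15265+26·5·27=20075; k=3: 3120+33726+26·14·27=46674; k=4: 10500+40986+26·46·27=83778; k=5: 16400+0+26·33·27=39566 → min 20075.
Optimal order: ((A₁ × A₂) × (((A₃ × A₄) × A₅) × A₆)) with cost 20075.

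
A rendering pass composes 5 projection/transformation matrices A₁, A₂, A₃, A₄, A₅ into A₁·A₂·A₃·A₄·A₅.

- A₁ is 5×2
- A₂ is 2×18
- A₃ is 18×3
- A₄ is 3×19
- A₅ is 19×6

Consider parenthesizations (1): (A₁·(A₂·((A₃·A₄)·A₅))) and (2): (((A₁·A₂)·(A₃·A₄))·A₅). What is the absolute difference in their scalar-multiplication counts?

Order (1) = (A₁·(A₂·((A₃·A₄)·A₅))): (A₃·A₄): 18×3 by 3×19 → 18×19, cost 18·3·19 = 1026; ((A₃·A₄)·A₅): 18×19 by 19×6 → 18×6, cost 18·19·6 = 2052; cumulative 3078; (A₂·((A₃·A₄)·A₅)): 2×18 by 18×6 → 2×6, cost 2·18·6 = 216; cumulative 3294; (A₁·(A₂·((A₃·A₄)·A₅))): 5×2 by 2×6 → 5×6, cost 5·2·6 = 60; cumulative 3354. Total 3354.
Order (2) = (((A₁·A₂)·(A₃·A₄))·A₅): (A₁·A₂): 5×2 by 2×18 → 5×18, cost 5·2·18 = 180; (A₃·A₄): 18×3 by 3×19 → 18×19, cost 18·3·19 = 1026; ((A₁·A₂)·(A₃·A₄)): 5×18 by 18×19 → 5×19, cost 5·18·19 = 1710; cumulative 2916; (((A₁·A₂)·(A₃·A₄))·A₅): 5×19 by 19×6 → 5×6, cost 5·19·6 = 570; cumulative 3486. Total 3486.
Difference: |3354 − 3486| = 132.

132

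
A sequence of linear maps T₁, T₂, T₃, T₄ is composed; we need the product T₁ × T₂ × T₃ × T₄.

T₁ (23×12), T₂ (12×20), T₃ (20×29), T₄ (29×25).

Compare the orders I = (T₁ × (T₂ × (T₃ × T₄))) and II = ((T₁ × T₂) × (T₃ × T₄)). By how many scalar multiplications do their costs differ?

4120

Order I = (T₁ × (T₂ × (T₃ × T₄))): (T₃ × T₄): 20×29 by 29×25 → 20×25, cost 20·29·25 = 14500; (T₂ × (T₃ × T₄)): 12×20 by 20×25 → 12×25, cost 12·20·25 = 6000; cumulative 20500; (T₁ × (T₂ × (T₃ × T₄))): 23×12 by 12×25 → 23×25, cost 23·12·25 = 6900; cumulative 27400. Total 27400.
Order II = ((T₁ × T₂) × (T₃ × T₄)): (T₁ × T₂): 23×12 by 12×20 → 23×20, cost 23·12·20 = 5520; (T₃ × T₄): 20×29 by 29×25 → 20×25, cost 20·29·25 = 14500; ((T₁ × T₂) × (T₃ × T₄)): 23×20 by 20×25 → 23×25, cost 23·20·25 = 11500; cumulative 31520. Total 31520.
Difference: |27400 − 31520| = 4120.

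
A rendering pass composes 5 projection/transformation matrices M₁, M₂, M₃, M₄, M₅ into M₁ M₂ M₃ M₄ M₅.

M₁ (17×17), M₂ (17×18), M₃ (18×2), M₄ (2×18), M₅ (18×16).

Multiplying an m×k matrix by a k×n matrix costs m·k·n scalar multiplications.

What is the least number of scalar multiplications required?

2310

Adjacent pairs: M₁M₂ = 17·17·18 = 5202; M₂M₃ = 17·18·2 = 612; M₃M₄ = 18·2·18 = 648; M₄M₅ = 2·18·16 = 576.
Length 3: M₁..M₃: k=1: 0+612+17·17·2=1190; k=2: 5202+0+17·18·2=5814 → min 1190 | M₂..M₄: k=2: 0+648+17·18·18=6156; k=3: 612+0+17·2·18=1224 → min 1224 | M₃..M₅: k=3: 0+576+18·2·16=1152; k=4: 648+0+18·18·16=5832 → min 1152.
Length 4: M₁..M₄: k=1: 0+1224+17·17·18=6426; k=2: 5202+648+17·18·18=11358; k=3: 1190+0+17·2·18=1802 → min 1802 | M₂..M₅: k=2: 0+1152+17·18·16=6048; k=3: 612+576+17·2·16=1732; k=4: 1224+0+17·18·16=6120 → min 1732.
Length 5: M₁..M₅: k=1: 0+1732+17·17·16=6356; k=2: 5202+1152+17·18·16=11250; k=3: 1190+576+17·2·16=2310; k=4: 1802+0+17·18·16=6698 → min 2310.
Optimal order: ((M₁ (M₂ M₃)) (M₄ M₅)) with cost 2310.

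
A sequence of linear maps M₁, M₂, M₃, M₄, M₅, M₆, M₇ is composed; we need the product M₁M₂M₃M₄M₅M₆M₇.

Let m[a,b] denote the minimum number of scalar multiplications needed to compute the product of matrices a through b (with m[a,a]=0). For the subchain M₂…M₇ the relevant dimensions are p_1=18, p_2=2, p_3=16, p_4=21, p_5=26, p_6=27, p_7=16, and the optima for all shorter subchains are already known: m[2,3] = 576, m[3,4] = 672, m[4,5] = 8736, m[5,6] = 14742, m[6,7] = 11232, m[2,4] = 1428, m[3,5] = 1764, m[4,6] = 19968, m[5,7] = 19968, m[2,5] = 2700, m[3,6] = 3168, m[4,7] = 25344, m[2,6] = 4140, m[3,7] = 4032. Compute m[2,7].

m[2,7] = min over k∈[2,6] of m[2,k]+m[k+1,7]+p_{1}·p_k·p_{7}.
k=2: 0 + 4032 + 18·2·16 = 4608; k=3: 576 + 25344 + 18·16·16 = 30528; k=4: 1428 + 19968 + 18·21·16 = 27444; k=5: 2700 + 11232 + 18·26·16 = 21420; k=6: 4140 + 0 + 18·27·16 = 11916.
Minimum: 4608 at k=2.

4608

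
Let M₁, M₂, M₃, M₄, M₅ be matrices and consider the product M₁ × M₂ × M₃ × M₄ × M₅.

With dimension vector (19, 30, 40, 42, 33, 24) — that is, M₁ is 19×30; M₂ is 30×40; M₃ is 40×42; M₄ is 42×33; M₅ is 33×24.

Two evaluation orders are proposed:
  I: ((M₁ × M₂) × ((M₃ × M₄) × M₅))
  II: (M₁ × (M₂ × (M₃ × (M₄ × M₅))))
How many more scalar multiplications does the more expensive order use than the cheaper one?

Order I = ((M₁ × M₂) × ((M₃ × M₄) × M₅)): (M₁ × M₂): 19×30 by 30×40 → 19×40, cost 19·30·40 = 22800; (M₃ × M₄): 40×42 by 42×33 → 40×33, cost 40·42·33 = 55440; ((M₃ × M₄) × M₅): 40×33 by 33×24 → 40×24, cost 40·33·24 = 31680; cumulative 87120; ((M₁ × M₂) × ((M₃ × M₄) × M₅)): 19×40 by 40×24 → 19×24, cost 19·40·24 = 18240; cumulative 128160. Total 128160.
Order II = (M₁ × (M₂ × (M₃ × (M₄ × M₅)))): (M₄ × M₅): 42×33 by 33×24 → 42×24, cost 42·33·24 = 33264; (M₃ × (M₄ × M₅)): 40×42 by 42×24 → 40×24, cost 40·42·24 = 40320; cumulative 73584; (M₂ × (M₃ × (M₄ × M₅))): 30×40 by 40×24 → 30×24, cost 30·40·24 = 28800; cumulative 102384; (M₁ × (M₂ × (M₃ × (M₄ × M₅)))): 19×30 by 30×24 → 19×24, cost 19·30·24 = 13680; cumulative 116064. Total 116064.
Difference: |128160 − 116064| = 12096.

12096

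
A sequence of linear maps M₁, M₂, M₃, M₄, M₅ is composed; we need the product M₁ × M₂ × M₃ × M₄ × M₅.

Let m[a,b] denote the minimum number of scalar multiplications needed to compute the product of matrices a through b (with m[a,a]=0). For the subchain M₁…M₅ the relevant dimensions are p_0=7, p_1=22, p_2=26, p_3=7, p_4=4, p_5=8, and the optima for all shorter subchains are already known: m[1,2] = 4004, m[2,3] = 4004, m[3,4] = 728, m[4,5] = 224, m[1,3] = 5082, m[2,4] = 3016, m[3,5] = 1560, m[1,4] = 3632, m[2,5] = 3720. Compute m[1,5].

3856

m[1,5] = min over k∈[1,4] of m[1,k]+m[k+1,5]+p_{0}·p_k·p_{5}.
k=1: 0 + 3720 + 7·22·8 = 4952; k=2: 4004 + 1560 + 7·26·8 = 7020; k=3: 5082 + 224 + 7·7·8 = 5698; k=4: 3632 + 0 + 7·4·8 = 3856.
Minimum: 3856 at k=4.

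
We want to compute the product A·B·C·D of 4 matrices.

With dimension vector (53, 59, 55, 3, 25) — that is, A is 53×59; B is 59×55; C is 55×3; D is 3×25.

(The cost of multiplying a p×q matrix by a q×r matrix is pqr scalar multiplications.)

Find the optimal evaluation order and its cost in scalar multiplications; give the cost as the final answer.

23091

Adjacent pairs: AB = 53·59·55 = 171985; BC = 59·55·3 = 9735; CD = 55·3·25 = 4125.
Length 3: A..C: k=1: 0+9735+53·59·3=19116; k=2: 171985+0+53·55·3=180730 → min 19116 | B..D: k=2: 0+4125+59·55·25=85250; k=3: 9735+0+59·3·25=14160 → min 14160.
Length 4: A..D: k=1: 0+14160+53·59·25=92335; k=2: 171985+4125+53·55·25=248985; k=3: 19116+0+53·3·25=23091 → min 23091.
Optimal parenthesization: ((A·(B·C))·D) with cost 23091.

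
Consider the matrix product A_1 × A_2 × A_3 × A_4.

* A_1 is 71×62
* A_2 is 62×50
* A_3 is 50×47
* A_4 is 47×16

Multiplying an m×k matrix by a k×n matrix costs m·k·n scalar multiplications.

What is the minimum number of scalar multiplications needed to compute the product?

Adjacent pairs: A_1A_2 = 71·62·50 = 220100; A_2A_3 = 62·50·47 = 145700; A_3A_4 = 50·47·16 = 37600.
Length 3: A_1..A_3: k=1: 0+145700+71·62·47=352594; k=2: 220100+0+71·50·47=386950 → min 352594 | A_2..A_4: k=2: 0+37600+62·50·16=87200; k=3: 145700+0+62·47·16=192324 → min 87200.
Length 4: A_1..A_4: k=1: 0+87200+71·62·16=157632; k=2: 220100+37600+71·50·16=314500; k=3: 352594+0+71·47·16=405986 → min 157632.
Optimal order: (A_1 × (A_2 × (A_3 × A_4))) with cost 157632.

157632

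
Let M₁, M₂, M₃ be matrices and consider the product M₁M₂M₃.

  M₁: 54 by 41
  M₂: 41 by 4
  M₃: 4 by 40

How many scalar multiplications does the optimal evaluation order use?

17496

Order (M₁(M₂M₃)): (M₂M₃): 41×4 by 4×40 → 41×40, cost 41·4·40 = 6560; (M₁(M₂M₃)): 54×41 by 41×40 → 54×40, cost 54·41·40 = 88560; cumulative 95120. Total 95120.
Order ((M₁M₂)M₃): (M₁M₂): 54×41 by 41×4 → 54×4, cost 54·41·4 = 8856; ((M₁M₂)M₃): 54×4 by 4×40 → 54×40, cost 54·4·40 = 8640; cumulative 17496. Total 17496.
Minimum: 17496.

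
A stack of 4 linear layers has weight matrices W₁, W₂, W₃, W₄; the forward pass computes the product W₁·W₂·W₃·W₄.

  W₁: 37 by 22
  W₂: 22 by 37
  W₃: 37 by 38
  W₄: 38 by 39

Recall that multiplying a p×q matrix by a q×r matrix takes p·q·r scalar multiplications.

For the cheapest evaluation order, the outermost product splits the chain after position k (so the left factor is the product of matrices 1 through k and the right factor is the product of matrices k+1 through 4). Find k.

1

Adjacent pairs: W₁W₂ = 37·22·37 = 30118; W₂W₃ = 22·37·38 = 30932; W₃W₄ = 37·38·39 = 54834.
Length 3: W₁..W₃: k=1: 0+30932+37·22·38=61864; k=2: 30118+0+37·37·38=82140 → min 61864 | W₂..W₄: k=2: 0+54834+22·37·39=86580; k=3: 30932+0+22·38·39=63536 → min 63536.
Top-level splits: k=1: (W₁..W₁)·(W₂..W₄) → 0+63536+37·22·39 = 95282; k=2: (W₁..W₂)·(W₃..W₄) → 30118+54834+37·37·39 = 138343; k=3: (W₁..W₃)·(W₄..W₄) → 61864+0+37·38·39 = 116698.
Best split is after W₁, i.e. k = 1.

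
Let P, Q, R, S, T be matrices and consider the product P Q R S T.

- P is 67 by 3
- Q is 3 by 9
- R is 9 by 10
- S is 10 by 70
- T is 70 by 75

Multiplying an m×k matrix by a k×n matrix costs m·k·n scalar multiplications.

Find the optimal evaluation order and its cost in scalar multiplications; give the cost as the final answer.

33195

Adjacent pairs: PQ = 67·3·9 = 1809; QR = 3·9·10 = 270; RS = 9·10·70 = 6300; ST = 10·70·75 = 52500.
Length 3: P..R: k=1: 0+270+67·3·10=2280; k=2: 1809+0+67·9·10=7839 → min 2280 | Q..S: k=2: 0+6300+3·9·70=8190; k=3: 270+0+3·10·70=2370 → min 2370 | R..T: k=3: 0+52500+9·10·75=59250; k=4: 6300+0+9·70·75=53550 → min 53550.
Length 4: P..S: k=1: 0+2370+67·3·70=16440; k=2: 1809+6300+67·9·70=50319; k=3: 2280+0+67·10·70=49180 → min 16440 | Q..T: k=2: 0+53550+3·9·75=55575; k=3: 270+52500+3·10·75=55020; k=4: 2370+0+3·70·75=18120 → min 18120.
Length 5: P..T: k=1: 0+18120+67·3·75=33195; k=2: 1809+53550+67·9·75=100584; k=3: 2280+52500+67·10·75=105030; k=4: 16440+0+67·70·75=368190 → min 33195.
Optimal parenthesization: (P (((Q R) S) T)) with cost 33195.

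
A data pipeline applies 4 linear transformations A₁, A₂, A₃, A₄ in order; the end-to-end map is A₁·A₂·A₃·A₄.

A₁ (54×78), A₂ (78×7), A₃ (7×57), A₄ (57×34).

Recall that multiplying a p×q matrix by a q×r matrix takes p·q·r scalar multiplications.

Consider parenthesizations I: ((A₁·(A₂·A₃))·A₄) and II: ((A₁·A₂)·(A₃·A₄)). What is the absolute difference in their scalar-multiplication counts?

319956

Order I = ((A₁·(A₂·A₃))·A₄): (A₂·A₃): 78×7 by 7×57 → 78×57, cost 78·7·57 = 31122; (A₁·(A₂·A₃)): 54×78 by 78×57 → 54×57, cost 54·78·57 = 240084; cumulative 271206; ((A₁·(A₂·A₃))·A₄): 54×57 by 57×34 → 54×34, cost 54·57·34 = 104652; cumulative 375858. Total 375858.
Order II = ((A₁·A₂)·(A₃·A₄)): (A₁·A₂): 54×78 by 78×7 → 54×7, cost 54·78·7 = 29484; (A₃·A₄): 7×57 by 57×34 → 7×34, cost 7·57·34 = 13566; ((A₁·A₂)·(A₃·A₄)): 54×7 by 7×34 → 54×34, cost 54·7·34 = 12852; cumulative 55902. Total 55902.
Difference: |375858 − 55902| = 319956.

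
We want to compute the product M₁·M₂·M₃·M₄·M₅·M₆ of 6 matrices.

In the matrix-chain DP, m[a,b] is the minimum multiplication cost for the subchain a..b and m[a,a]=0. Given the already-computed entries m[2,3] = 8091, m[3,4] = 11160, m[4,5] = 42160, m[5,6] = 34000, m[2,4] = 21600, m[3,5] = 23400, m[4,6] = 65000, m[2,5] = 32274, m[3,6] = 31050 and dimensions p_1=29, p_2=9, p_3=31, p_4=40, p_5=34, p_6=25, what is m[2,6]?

37575

m[2,6] = min over k∈[2,5] of m[2,k]+m[k+1,6]+p_{1}·p_k·p_{6}.
k=2: 0 + 31050 + 29·9·25 = 37575; k=3: 8091 + 65000 + 29·31·25 = 95566; k=4: 21600 + 34000 + 29·40·25 = 84600; k=5: 32274 + 0 + 29·34·25 = 56924.
Minimum: 37575 at k=2.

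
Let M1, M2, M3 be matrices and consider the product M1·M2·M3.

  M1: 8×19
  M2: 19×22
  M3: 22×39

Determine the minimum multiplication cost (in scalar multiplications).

10208

Order (M1·(M2·M3)): (M2·M3): 19×22 by 22×39 → 19×39, cost 19·22·39 = 16302; (M1·(M2·M3)): 8×19 by 19×39 → 8×39, cost 8·19·39 = 5928; cumulative 22230. Total 22230.
Order ((M1·M2)·M3): (M1·M2): 8×19 by 19×22 → 8×22, cost 8·19·22 = 3344; ((M1·M2)·M3): 8×22 by 22×39 → 8×39, cost 8·22·39 = 6864; cumulative 10208. Total 10208.
Minimum: 10208.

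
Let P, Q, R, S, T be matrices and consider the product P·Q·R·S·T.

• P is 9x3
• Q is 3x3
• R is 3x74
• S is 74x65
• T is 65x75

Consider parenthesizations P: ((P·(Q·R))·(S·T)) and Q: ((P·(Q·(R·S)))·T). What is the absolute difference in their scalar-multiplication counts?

352719

Order P = ((P·(Q·R))·(S·T)): (Q·R): 3×3 by 3×74 → 3×74, cost 3·3·74 = 666; (P·(Q·R)): 9×3 by 3×74 → 9×74, cost 9·3·74 = 1998; cumulative 2664; (S·T): 74×65 by 65×75 → 74×75, cost 74·65·75 = 360750; ((P·(Q·R))·(S·T)): 9×74 by 74×75 → 9×75, cost 9·74·75 = 49950; cumulative 413364. Total 413364.
Order Q = ((P·(Q·(R·S)))·T): (R·S): 3×74 by 74×65 → 3×65, cost 3·74·65 = 14430; (Q·(R·S)): 3×3 by 3×65 → 3×65, cost 3·3·65 = 585; cumulative 15015; (P·(Q·(R·S))): 9×3 by 3×65 → 9×65, cost 9·3·65 = 1755; cumulative 16770; ((P·(Q·(R·S)))·T): 9×65 by 65×75 → 9×75, cost 9·65·75 = 43875; cumulative 60645. Total 60645.
Difference: |413364 − 60645| = 352719.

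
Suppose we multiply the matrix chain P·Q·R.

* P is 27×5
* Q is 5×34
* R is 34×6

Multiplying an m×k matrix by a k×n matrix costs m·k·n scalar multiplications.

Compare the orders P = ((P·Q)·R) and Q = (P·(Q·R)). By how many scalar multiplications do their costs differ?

8268

Order P = ((P·Q)·R): (P·Q): 27×5 by 5×34 → 27×34, cost 27·5·34 = 4590; ((P·Q)·R): 27×34 by 34×6 → 27×6, cost 27·34·6 = 5508; cumulative 10098. Total 10098.
Order Q = (P·(Q·R)): (Q·R): 5×34 by 34×6 → 5×6, cost 5·34·6 = 1020; (P·(Q·R)): 27×5 by 5×6 → 27×6, cost 27·5·6 = 810; cumulative 1830. Total 1830.
Difference: |10098 − 1830| = 8268.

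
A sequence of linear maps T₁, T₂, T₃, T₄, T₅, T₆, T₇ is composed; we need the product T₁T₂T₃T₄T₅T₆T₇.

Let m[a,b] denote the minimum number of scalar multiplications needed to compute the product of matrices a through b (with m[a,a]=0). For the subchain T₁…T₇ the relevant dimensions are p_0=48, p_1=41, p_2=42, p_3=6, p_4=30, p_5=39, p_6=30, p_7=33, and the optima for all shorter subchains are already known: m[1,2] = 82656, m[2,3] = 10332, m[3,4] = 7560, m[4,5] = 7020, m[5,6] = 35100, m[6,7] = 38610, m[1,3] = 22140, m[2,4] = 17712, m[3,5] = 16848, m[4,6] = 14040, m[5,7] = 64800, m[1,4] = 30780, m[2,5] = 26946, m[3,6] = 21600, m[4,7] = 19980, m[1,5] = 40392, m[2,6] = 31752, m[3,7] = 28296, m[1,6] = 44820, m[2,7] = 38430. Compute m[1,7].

m[1,7] = min over k∈[1,6] of m[1,k]+m[k+1,7]+p_{0}·p_k·p_{7}.
k=1: 0 + 38430 + 48·41·33 = 103374; k=2: 82656 + 28296 + 48·42·33 = 177480; k=3: 22140 + 19980 + 48·6·33 = 51624; k=4: 30780 + 64800 + 48·30·33 = 143100; k=5: 40392 + 38610 + 48·39·33 = 140778; k=6: 44820 + 0 + 48·30·33 = 92340.
Minimum: 51624 at k=3.

51624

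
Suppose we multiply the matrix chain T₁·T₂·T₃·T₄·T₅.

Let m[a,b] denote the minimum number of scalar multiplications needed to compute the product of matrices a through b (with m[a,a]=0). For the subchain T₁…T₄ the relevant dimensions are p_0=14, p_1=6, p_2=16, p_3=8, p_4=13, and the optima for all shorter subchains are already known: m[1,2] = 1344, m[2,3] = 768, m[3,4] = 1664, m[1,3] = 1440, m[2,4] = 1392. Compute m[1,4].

m[1,4] = min over k∈[1,3] of m[1,k]+m[k+1,4]+p_{0}·p_k·p_{4}.
k=1: 0 + 1392 + 14·6·13 = 2484; k=2: 1344 + 1664 + 14·16·13 = 5920; k=3: 1440 + 0 + 14·8·13 = 2896.
Minimum: 2484 at k=1.

2484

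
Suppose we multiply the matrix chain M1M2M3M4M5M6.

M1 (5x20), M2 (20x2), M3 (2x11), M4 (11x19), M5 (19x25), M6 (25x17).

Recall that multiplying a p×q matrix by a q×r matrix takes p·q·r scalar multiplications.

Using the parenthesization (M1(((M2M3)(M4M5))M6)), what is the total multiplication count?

21365

(M2M3): 20×2 by 2×11 → 20×11, cost 20·2·11 = 440
(M4M5): 11×19 by 19×25 → 11×25, cost 11·19·25 = 5225
((M2M3)(M4M5)): 20×11 by 11×25 → 20×25, cost 20·11·25 = 5500; cumulative 11165
(((M2M3)(M4M5))M6): 20×25 by 25×17 → 20×17, cost 20·25·17 = 8500; cumulative 19665
(M1(((M2M3)(M4M5))M6)): 5×20 by 20×17 → 5×17, cost 5·20·17 = 1700; cumulative 21365
Total: 21365 scalar multiplications.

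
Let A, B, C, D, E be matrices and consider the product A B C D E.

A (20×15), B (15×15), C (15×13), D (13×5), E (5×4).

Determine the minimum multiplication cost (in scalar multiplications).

3140

Adjacent pairs: AB = 20·15·15 = 4500; BC = 15·15·13 = 2925; CD = 15·13·5 = 975; DE = 13·5·4 = 260.
Length 3: A..C: k=1: 0+2925+20·15·13=6825; k=2: 4500+0+20·15·13=8400 → min 6825 | B..D: k=2: 0+975+15·15·5=2100; k=3: 2925+0+15·13·5=3900 → min 2100 | C..E: k=3: 0+260+15·13·4=1040; k=4: 975+0+15·5·4=1275 → min 1040.
Length 4: A..D: k=1: 0+2100+20·15·5=3600; k=2: 4500+975+20·15·5=6975; k=3: 6825+0+20·13·5=8125 → min 3600 | B..E: k=2: 0+1040+15·15·4=1940; k=3: 2925+260+15·13·4=3965; k=4: 2100+0+15·5·4=2400 → min 1940.
Length 5: A..E: k=1: 0+1940+20·15·4=3140; k=2: 4500+1040+20·15·4=6740; k=3: 6825+260+20·13·4=8125; k=4: 3600+0+20·5·4=4000 → min 3140.
Optimal order: (A (B (C (D E)))) with cost 3140.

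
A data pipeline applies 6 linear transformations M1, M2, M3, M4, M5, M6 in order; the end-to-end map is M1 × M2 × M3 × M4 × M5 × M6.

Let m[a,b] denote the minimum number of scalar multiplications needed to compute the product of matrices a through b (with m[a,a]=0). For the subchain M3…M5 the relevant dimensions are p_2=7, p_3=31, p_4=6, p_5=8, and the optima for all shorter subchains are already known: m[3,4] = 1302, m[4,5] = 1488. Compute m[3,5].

1638

m[3,5] = min over k∈[3,4] of m[3,k]+m[k+1,5]+p_{2}·p_k·p_{5}.
k=3: 0 + 1488 + 7·31·8 = 3224; k=4: 1302 + 0 + 7·6·8 = 1638.
Minimum: 1638 at k=4.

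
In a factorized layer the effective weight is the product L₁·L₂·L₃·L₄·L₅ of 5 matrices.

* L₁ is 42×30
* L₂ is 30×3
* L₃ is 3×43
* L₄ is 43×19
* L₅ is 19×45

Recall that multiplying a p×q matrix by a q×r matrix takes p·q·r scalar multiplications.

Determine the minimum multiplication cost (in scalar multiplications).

14466

Adjacent pairs: L₁L₂ = 42·30·3 = 3780; L₂L₃ = 30·3·43 = 3870; L₃L₄ = 3·43·19 = 2451; L₄L₅ = 43·19·45 = 36765.
Length 3: L₁..L₃: k=1: 0+3870+42·30·43=58050; k=2: 3780+0+42·3·43=9198 → min 9198 | L₂..L₄: k=2: 0+2451+30·3·19=4161; k=3: 3870+0+30·43·19=28380 → min 4161 | L₃..L₅: k=3: 0+36765+3·43·45=42570; k=4: 2451+0+3·19·45=5016 → min 5016.
Length 4: L₁..L₄: k=1: 0+4161+42·30·19=28101; k=2: 3780+2451+42·3·19=8625; k=3: 9198+0+42·43·19=43512 → min 8625 | L₂..L₅: k=2: 0+5016+30·3·45=9066; k=3: 3870+36765+30·43·45=98685; k=4: 4161+0+30·19·45=29811 → min 9066.
Length 5: L₁..L₅: k=1: 0+9066+42·30·45=65766; k=2: 3780+5016+42·3·45=14466; k=3: 9198+36765+42·43·45=127233; k=4: 8625+0+42·19·45=44535 → min 14466.
Optimal order: ((L₁·L₂)·((L₃·L₄)·L₅)) with cost 14466.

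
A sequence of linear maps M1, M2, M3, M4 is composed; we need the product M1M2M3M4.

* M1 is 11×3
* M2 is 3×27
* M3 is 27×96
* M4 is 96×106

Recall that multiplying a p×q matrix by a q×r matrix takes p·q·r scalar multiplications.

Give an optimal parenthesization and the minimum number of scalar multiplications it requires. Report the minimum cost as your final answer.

Adjacent pairs: M1M2 = 11·3·27 = 891; M2M3 = 3·27·96 = 7776; M3M4 = 27·96·106 = 274752.
Length 3: M1..M3: k=1: 0+7776+11·3·96=10944; k=2: 891+0+11·27·96=29403 → min 10944 | M2..M4: k=2: 0+274752+3·27·106=283338; k=3: 7776+0+3·96·106=38304 → min 38304.
Length 4: M1..M4: k=1: 0+38304+11·3·106=41802; k=2: 891+274752+11·27·106=307125; k=3: 10944+0+11·96·106=122880 → min 41802.
Optimal parenthesization: (M1((M2M3)M4)) with cost 41802.

41802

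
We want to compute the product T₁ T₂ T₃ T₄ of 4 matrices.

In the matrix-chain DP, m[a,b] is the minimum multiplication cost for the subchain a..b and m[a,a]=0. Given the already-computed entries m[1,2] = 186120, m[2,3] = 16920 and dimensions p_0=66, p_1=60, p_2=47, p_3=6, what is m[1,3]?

40680

m[1,3] = min over k∈[1,2] of m[1,k]+m[k+1,3]+p_{0}·p_k·p_{3}.
k=1: 0 + 16920 + 66·60·6 = 40680; k=2: 186120 + 0 + 66·47·6 = 204732.
Minimum: 40680 at k=1.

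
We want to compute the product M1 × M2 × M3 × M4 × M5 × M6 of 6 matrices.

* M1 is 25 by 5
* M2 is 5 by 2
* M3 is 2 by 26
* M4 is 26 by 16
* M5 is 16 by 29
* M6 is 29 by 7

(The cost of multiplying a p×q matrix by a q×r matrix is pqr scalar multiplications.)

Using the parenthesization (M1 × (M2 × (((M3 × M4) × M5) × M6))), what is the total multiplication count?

(M3 × M4): 2×26 by 26×16 → 2×16, cost 2·26·16 = 832
((M3 × M4) × M5): 2×16 by 16×29 → 2×29, cost 2·16·29 = 928; cumulative 1760
(((M3 × M4) × M5) × M6): 2×29 by 29×7 → 2×7, cost 2·29·7 = 406; cumulative 2166
(M2 × (((M3 × M4) × M5) × M6)): 5×2 by 2×7 → 5×7, cost 5·2·7 = 70; cumulative 2236
(M1 × (M2 × (((M3 × M4) × M5) × M6))): 25×5 by 5×7 → 25×7, cost 25·5·7 = 875; cumulative 3111
Total: 3111 scalar multiplications.

3111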